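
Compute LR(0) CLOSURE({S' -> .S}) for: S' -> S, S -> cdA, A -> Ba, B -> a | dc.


Start: S' -> .S
For each item with dot before a nonterminal B, add B -> .γ for every B-production
Closure: [S' -> .S, S -> .cdA]


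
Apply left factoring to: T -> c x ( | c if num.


Common prefix: 'c'
Factored: T -> c T', T' -> x ( | if num


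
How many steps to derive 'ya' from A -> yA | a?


Derivation: A => yA => ya
Steps: 2


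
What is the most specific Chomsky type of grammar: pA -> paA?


LHS has context (more than one symbol) and |LHS| ≤ |RHS|
Classification: Type 1 (Context-Sensitive)


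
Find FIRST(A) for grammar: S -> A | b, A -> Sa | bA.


Per alternative of A: FIRST(Sa) = {b}; FIRST(bA) = {b}
FIRST(A) = {b}


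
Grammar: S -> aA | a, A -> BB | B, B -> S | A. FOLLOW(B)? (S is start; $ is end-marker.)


$ ∈ FOLLOW(S). For each A -> αBβ: add FIRST(β)\{ε} to FOLLOW(B); if β nullable, add FOLLOW(A).
FOLLOW(B) = {$, a}


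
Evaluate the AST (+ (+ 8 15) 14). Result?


Evaluate inner: (+ 8 15) = 23
Evaluate root: (+ 23 14) = 37
Result: 37


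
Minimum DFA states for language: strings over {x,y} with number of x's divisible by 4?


Track (count of x) mod 4: states 0..3, accept at 0
Minimal DFA: 4 states


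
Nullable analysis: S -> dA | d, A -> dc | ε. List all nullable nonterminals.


A nonterminal is nullable iff some alternative derives ε (directly, or every symbol in it is nullable)
Nullable: {A}


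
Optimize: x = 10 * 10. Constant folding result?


10 * 10 = 100 at compile time
Optimized: x = 100


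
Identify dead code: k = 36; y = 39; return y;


k is assigned but never read
Dead: 'k = 36'


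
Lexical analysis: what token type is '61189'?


Pattern: digits only
Type: INTEGER_LITERAL


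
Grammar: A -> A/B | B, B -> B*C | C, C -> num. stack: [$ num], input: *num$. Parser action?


'num' on top is the handle for C -> num
Action: reduce (C -> num)


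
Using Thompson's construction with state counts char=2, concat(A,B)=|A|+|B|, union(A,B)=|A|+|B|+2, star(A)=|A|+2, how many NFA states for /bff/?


Syntax tree has 3 char leaf(s), 0 union(s), 0 star(s)
chars contribute 3×2 = 6; each union adds +2; each star adds +2
Total: 6 + 0 + 0 = 6 states


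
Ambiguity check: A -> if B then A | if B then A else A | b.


dangling else: 'if B then if B then b else b' parses two ways
Ambiguous


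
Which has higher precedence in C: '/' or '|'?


'/' is multiplicative (level 10); '|' is bitwise OR (level 3)
Higher level binds tighter
'/' has higher precedence than '|'


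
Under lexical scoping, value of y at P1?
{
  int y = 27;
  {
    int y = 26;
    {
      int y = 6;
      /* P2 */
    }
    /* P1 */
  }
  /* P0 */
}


y declared in the same block as P1
y = 26


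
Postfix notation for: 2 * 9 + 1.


Left to right (same or higher precedence on left)
Postfix: 2 9 * 1 +


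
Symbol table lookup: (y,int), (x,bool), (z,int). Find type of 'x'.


Lookup 'x' → type bool


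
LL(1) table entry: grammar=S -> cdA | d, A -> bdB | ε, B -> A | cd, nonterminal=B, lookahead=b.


For [B, b]: 'b' ∈ FIRST(A)
Entry: B -> A


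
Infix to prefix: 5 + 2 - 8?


left-to-right (same/higher precedence on left): tree is (- (+ 5 2) 8)
Prefix: - + 5 2 8


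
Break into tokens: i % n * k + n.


Scan left to right, longest-match per lexeme
Tokens: ID(i), OP(%), ID(n), OP(*), ID(k), OP(+), ID(n)


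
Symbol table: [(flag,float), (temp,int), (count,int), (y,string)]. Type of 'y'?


Lookup 'y' → type string


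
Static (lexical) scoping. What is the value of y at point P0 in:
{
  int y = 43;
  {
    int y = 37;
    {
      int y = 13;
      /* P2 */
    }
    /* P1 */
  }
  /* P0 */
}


y declared in the same block as P0
y = 43


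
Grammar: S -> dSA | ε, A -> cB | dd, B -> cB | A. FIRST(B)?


Per alternative of B: FIRST(cB) = {c}; FIRST(A) = {c, d}
FIRST(B) = {c, d}


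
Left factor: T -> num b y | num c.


Common prefix: 'num'
Factored: T -> num T', T' -> b y | c


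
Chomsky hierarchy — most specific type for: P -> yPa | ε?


Single nonterminal LHS, but y^n a^n is not regular
Classification: Type 2 (Context-Free)


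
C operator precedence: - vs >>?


'-' is additive (level 9); '>>' is shift (level 8)
Higher level binds tighter
'-' has higher precedence than '>>'


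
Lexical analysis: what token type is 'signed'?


Pattern: reserved word
Type: KEYWORD


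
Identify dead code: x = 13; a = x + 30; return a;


x is read by a's definition; a is returned
No dead code


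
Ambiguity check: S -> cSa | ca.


balanced c^n…a^n: each string has a unique parse
Unambiguous


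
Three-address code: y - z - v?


Break into single-operator statements:
t1 = y - z
t2 = t1 - v


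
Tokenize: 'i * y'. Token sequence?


Scan left to right, longest-match per lexeme
Tokens: ID(i), OP(*), ID(y)


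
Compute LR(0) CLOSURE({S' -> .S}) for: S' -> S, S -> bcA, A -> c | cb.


Start: S' -> .S
For each item with dot before a nonterminal B, add B -> .γ for every B-production
Closure: [S' -> .S, S -> .bcA]


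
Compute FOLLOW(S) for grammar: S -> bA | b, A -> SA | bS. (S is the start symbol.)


$ ∈ FOLLOW(S). For each A -> αBβ: add FIRST(β)\{ε} to FOLLOW(B); if β nullable, add FOLLOW(A).
FOLLOW(S) = {$, b}


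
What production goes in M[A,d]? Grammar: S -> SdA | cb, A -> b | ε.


For [A, d]: ε is nullable and 'd' ∈ FOLLOW(A)
Entry: A -> ε


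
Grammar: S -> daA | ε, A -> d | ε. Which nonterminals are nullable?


A nonterminal is nullable iff some alternative derives ε (directly, or every symbol in it is nullable)
Nullable: {A, S}


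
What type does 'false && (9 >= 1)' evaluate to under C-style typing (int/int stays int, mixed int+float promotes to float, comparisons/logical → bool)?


Operand types: bool && bool
Rule: logical operators take bool operands and yield bool
Result type: bool


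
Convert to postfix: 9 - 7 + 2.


Left to right (same or higher precedence on left)
Postfix: 9 7 - 2 +


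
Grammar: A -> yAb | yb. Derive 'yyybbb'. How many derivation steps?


Derivation: A => yAb => yyAbb => yyybbb
Steps: 3


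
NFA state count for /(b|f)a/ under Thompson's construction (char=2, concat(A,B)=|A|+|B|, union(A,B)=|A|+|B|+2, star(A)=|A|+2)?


Syntax tree has 3 char leaf(s), 1 union(s), 0 star(s)
chars contribute 3×2 = 6; each union adds +2; each star adds +2
Total: 6 + 2 + 0 = 8 states


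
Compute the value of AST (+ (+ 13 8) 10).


Evaluate inner: (+ 13 8) = 21
Evaluate root: (+ 21 10) = 31
Result: 31


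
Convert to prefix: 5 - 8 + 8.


left-to-right (same/higher precedence on left): tree is (+ (- 5 8) 8)
Prefix: + - 5 8 8


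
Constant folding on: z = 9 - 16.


9 - 16 = -7 at compile time
Optimized: z = -7


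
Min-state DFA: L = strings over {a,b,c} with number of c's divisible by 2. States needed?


Track (count of c) mod 2: states 0..1, accept at 0
Minimal DFA: 2 states


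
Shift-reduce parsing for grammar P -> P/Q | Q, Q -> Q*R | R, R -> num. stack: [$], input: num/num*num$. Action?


no handle on stack; shift 'num'
Action: shift


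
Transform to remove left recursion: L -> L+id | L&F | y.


Left-recursive alternatives: L+id, L&F; non-recursive: y
Introduce L': L -> yL', L' -> +idL' | &FL' | ε


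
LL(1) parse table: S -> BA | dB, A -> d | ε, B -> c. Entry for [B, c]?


For [B, c]: 'c' ∈ FIRST(c)
Entry: B -> c


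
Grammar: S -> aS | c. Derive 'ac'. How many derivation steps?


Derivation: S => aS => ac
Steps: 2


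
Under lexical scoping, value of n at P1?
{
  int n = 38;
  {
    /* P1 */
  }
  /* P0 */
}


P1's block does not declare n; resolves to the enclosing declaration at depth 0
n = 38


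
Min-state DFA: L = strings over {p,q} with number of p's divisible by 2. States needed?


Track (count of p) mod 2: states 0..1, accept at 0
Minimal DFA: 2 states


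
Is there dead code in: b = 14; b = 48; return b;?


first assignment to b is overwritten before any read
Dead: 'b = 14'


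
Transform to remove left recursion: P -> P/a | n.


Left-recursive alternatives: P/a; non-recursive: n
Introduce P': P -> nP', P' -> /aP' | ε


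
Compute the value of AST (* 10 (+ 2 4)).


Evaluate inner: (+ 2 4) = 6
Evaluate root: (* 10 6) = 60
Result: 60


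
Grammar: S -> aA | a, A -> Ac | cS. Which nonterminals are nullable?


A nonterminal is nullable iff some alternative derives ε (directly, or every symbol in it is nullable)
Nullable: {}


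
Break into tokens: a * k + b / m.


Scan left to right, longest-match per lexeme
Tokens: ID(a), OP(*), ID(k), OP(+), ID(b), OP(/), ID(m)


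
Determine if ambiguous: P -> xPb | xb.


balanced x^n…b^n: each string has a unique parse
Unambiguous


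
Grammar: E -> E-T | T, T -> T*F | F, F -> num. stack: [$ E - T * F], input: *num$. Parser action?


handle 'T*F' on top
Action: reduce (T -> T*F)


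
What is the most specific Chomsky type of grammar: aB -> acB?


LHS has context (more than one symbol) and |LHS| ≤ |RHS|
Classification: Type 1 (Context-Sensitive)


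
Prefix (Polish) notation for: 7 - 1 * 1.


'*' binds tighter: tree is (- 7 (* 1 1))
Prefix: - 7 * 1 1


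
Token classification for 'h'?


Pattern: letter/underscore followed by alphanumerics, not a keyword
Type: IDENTIFIER


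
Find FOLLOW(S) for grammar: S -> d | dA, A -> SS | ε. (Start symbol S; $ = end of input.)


$ ∈ FOLLOW(S). For each A -> αBβ: add FIRST(β)\{ε} to FOLLOW(B); if β nullable, add FOLLOW(A).
FOLLOW(S) = {$, d}


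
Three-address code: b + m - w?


Break into single-operator statements:
t1 = b + m
t2 = t1 - w


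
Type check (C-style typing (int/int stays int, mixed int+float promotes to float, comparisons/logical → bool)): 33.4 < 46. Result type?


Operand types: float < int
Rule: comparison yields bool
Result type: bool


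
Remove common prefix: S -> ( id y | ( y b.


Common prefix: '('
Factored: S -> ( S', S' -> id y | y b


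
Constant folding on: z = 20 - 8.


20 - 8 = 12 at compile time
Optimized: z = 12


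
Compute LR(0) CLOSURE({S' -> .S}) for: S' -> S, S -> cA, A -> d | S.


Start: S' -> .S
For each item with dot before a nonterminal B, add B -> .γ for every B-production
Closure: [S' -> .S, S -> .cA]


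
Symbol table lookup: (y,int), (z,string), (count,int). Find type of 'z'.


Lookup 'z' → type string


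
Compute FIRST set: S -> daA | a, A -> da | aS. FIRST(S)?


Per alternative of S: FIRST(daA) = {d}; FIRST(a) = {a}
FIRST(S) = {a, d}


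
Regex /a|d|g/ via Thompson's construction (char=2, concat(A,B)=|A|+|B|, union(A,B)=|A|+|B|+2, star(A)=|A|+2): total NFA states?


Syntax tree has 3 char leaf(s), 2 union(s), 0 star(s)
chars contribute 3×2 = 6; each union adds +2; each star adds +2
Total: 6 + 4 + 0 = 10 states


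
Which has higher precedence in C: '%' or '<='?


'%' is multiplicative (level 10); '<=' is relational (level 7)
Higher level binds tighter
'%' has higher precedence than '<='


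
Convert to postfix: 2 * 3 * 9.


Left to right (same or higher precedence on left)
Postfix: 2 3 * 9 *


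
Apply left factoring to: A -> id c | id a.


Common prefix: 'id'
Factored: A -> id A', A' -> c | a


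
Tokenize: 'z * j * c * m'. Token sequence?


Scan left to right, longest-match per lexeme
Tokens: ID(z), OP(*), ID(j), OP(*), ID(c), OP(*), ID(m)


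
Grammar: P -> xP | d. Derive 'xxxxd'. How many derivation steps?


Derivation: P => xP => xxP => xxxP => xxxxP => xxxxd
Steps: 5


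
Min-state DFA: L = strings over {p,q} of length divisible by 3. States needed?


Track length mod 3: states 0..2, accept at 0
Minimal DFA: 3 states


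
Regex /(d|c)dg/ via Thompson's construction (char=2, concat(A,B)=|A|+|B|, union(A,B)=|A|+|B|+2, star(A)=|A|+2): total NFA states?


Syntax tree has 4 char leaf(s), 1 union(s), 0 star(s)
chars contribute 4×2 = 8; each union adds +2; each star adds +2
Total: 8 + 2 + 0 = 10 states


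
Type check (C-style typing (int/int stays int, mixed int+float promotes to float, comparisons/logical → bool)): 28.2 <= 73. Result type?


Operand types: float <= int
Rule: comparison yields bool
Result type: bool


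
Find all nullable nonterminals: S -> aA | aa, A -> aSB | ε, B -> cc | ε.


A nonterminal is nullable iff some alternative derives ε (directly, or every symbol in it is nullable)
Nullable: {A, B}


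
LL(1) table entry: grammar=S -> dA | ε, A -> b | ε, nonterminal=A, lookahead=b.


For [A, b]: 'b' ∈ FIRST(b)
Entry: A -> b


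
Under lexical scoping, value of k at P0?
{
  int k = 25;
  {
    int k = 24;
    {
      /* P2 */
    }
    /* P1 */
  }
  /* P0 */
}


k declared in the same block as P0
k = 25


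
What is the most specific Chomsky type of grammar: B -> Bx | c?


Left-linear: every RHS is a terminal or one nonterminal followed by a terminal
Classification: Type 3 (Regular)


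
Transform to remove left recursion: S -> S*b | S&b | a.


Left-recursive alternatives: S*b, S&b; non-recursive: a
Introduce S': S -> aS', S' -> *bS' | &bS' | ε


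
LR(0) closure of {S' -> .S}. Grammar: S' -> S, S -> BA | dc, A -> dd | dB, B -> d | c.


Start: S' -> .S
For each item with dot before a nonterminal B, add B -> .γ for every B-production
Closure: [S' -> .S, S -> .BA, S -> .dc, B -> .d, B -> .c]


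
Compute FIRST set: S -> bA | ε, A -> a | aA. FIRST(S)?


Per alternative of S: FIRST(bA) = {b}; FIRST(ε) = {ε}
FIRST(S) = {b, ε}


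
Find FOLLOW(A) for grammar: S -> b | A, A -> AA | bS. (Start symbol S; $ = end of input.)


$ ∈ FOLLOW(S). For each A -> αBβ: add FIRST(β)\{ε} to FOLLOW(B); if β nullable, add FOLLOW(A).
FOLLOW(A) = {$, b}


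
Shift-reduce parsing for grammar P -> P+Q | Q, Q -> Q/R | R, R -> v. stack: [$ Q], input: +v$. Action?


lookahead ∉ {/} so Q won't extend; reduce P -> Q
Action: reduce (P -> Q)


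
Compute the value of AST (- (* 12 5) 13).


Evaluate inner: (* 12 5) = 60
Evaluate root: (- 60 13) = 47
Result: 47


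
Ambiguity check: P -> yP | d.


right-linear, alternatives start with distinct terminals 'y' vs 'd': unique leftmost derivation
Unambiguous


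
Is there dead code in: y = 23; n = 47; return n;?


y is assigned but never read
Dead: 'y = 23'


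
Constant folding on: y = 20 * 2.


20 * 2 = 40 at compile time
Optimized: y = 40


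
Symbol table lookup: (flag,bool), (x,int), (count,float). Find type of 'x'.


Lookup 'x' → type int


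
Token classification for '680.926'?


Pattern: digits with a decimal point
Type: FLOAT_LITERAL


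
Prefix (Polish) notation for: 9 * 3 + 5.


left-to-right (same/higher precedence on left): tree is (+ (* 9 3) 5)
Prefix: + * 9 3 5


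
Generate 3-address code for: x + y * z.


Break into single-operator statements:
t1 = y * z
t2 = x + t1


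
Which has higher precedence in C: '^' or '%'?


'%' is multiplicative (level 10); '^' is bitwise XOR (level 4)
Higher level binds tighter
'%' has higher precedence than '^'


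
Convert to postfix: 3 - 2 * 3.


* has higher precedence, evaluate 2*3 first
Postfix: 3 2 3 * -


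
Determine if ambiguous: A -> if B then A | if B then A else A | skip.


dangling else: 'if B then if B then skip else skip' parses two ways
Ambiguous


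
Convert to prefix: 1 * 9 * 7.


left-to-right (same/higher precedence on left): tree is (* (* 1 9) 7)
Prefix: * * 1 9 7


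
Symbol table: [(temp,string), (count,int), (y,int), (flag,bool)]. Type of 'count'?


Lookup 'count' → type int


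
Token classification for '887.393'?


Pattern: digits with a decimal point
Type: FLOAT_LITERAL


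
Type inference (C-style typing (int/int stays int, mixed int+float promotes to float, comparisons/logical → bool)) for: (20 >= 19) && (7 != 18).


Operand types: bool && bool
Rule: logical operators take bool operands and yield bool
Result type: bool


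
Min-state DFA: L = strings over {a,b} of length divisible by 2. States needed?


Track length mod 2: states 0..1, accept at 0
Minimal DFA: 2 states


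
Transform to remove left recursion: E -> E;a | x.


Left-recursive alternatives: E;a; non-recursive: x
Introduce E': E -> xE', E' -> ;aE' | ε


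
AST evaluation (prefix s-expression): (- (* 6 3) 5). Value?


Evaluate inner: (* 6 3) = 18
Evaluate root: (- 18 5) = 13
Result: 13


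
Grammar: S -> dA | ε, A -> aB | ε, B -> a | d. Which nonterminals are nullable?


A nonterminal is nullable iff some alternative derives ε (directly, or every symbol in it is nullable)
Nullable: {A, S}


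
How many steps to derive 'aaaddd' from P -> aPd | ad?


Derivation: P => aPd => aaPdd => aaaddd
Steps: 3


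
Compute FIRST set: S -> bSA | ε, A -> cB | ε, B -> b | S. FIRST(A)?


Per alternative of A: FIRST(cB) = {c}; FIRST(ε) = {ε}
FIRST(A) = {c, ε}


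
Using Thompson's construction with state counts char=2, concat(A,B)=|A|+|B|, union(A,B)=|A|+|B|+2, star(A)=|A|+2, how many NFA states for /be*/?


Syntax tree has 2 char leaf(s), 0 union(s), 1 star(s)
chars contribute 2×2 = 4; each union adds +2; each star adds +2
Total: 4 + 0 + 2 = 6 states


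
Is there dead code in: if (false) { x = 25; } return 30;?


condition is constant false, so the whole block is unreachable
Dead: 'if (false) { x = 25; }'


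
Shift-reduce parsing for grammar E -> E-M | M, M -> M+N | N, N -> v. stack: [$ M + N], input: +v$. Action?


handle 'M+N' on top
Action: reduce (M -> M+N)


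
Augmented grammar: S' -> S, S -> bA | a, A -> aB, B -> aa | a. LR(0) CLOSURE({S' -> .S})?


Start: S' -> .S
For each item with dot before a nonterminal B, add B -> .γ for every B-production
Closure: [S' -> .S, S -> .bA, S -> .a]


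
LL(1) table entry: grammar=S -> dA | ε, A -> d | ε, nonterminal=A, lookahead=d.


For [A, d]: 'd' ∈ FIRST(d)
Entry: A -> d


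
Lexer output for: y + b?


Scan left to right, longest-match per lexeme
Tokens: ID(y), OP(+), ID(b)


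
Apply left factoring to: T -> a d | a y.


Common prefix: 'a'
Factored: T -> a T', T' -> d | y


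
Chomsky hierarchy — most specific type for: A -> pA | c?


Right-linear: every RHS is a terminal or a terminal followed by one nonterminal
Classification: Type 3 (Regular)


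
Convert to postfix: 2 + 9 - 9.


Left to right (same or higher precedence on left)
Postfix: 2 9 + 9 -


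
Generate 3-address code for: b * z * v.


Break into single-operator statements:
t1 = b * z
t2 = t1 * v


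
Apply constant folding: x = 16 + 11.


16 + 11 = 27 at compile time
Optimized: x = 27


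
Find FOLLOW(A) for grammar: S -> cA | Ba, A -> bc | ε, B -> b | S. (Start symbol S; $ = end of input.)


$ ∈ FOLLOW(S). For each A -> αBβ: add FIRST(β)\{ε} to FOLLOW(B); if β nullable, add FOLLOW(A).
FOLLOW(A) = {$, a}


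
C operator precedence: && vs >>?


'>>' is shift (level 8); '&&' is logical AND (level 2)
Higher level binds tighter
'>>' has higher precedence than '&&'


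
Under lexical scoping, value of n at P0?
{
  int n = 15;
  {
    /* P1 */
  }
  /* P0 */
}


n declared in the same block as P0
n = 15


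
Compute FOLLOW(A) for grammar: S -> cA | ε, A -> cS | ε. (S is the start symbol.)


$ ∈ FOLLOW(S). For each A -> αBβ: add FIRST(β)\{ε} to FOLLOW(B); if β nullable, add FOLLOW(A).
FOLLOW(A) = {$}


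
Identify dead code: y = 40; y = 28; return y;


first assignment to y is overwritten before any read
Dead: 'y = 40'


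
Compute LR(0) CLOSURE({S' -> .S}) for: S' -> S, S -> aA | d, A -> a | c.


Start: S' -> .S
For each item with dot before a nonterminal B, add B -> .γ for every B-production
Closure: [S' -> .S, S -> .aA, S -> .d]


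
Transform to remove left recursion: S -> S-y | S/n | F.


Left-recursive alternatives: S-y, S/n; non-recursive: F
Introduce S': S -> FS', S' -> -yS' | /nS' | ε


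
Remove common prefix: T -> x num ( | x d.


Common prefix: 'x'
Factored: T -> x T', T' -> num ( | d


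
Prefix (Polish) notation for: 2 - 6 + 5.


left-to-right (same/higher precedence on left): tree is (+ (- 2 6) 5)
Prefix: + - 2 6 5


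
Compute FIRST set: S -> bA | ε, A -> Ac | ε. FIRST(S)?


Per alternative of S: FIRST(bA) = {b}; FIRST(ε) = {ε}
FIRST(S) = {b, ε}


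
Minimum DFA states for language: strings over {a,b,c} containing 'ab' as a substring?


KMP-style automaton: 2 progress states + 1 absorbing accept = 3
Minimal DFA: 3 states


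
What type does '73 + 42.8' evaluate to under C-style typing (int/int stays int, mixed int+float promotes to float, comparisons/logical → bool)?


Operand types: int + float
Rule: mixed int/float promotes to float; int/int stays int
Result type: float


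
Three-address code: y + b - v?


Break into single-operator statements:
t1 = y + b
t2 = t1 - v


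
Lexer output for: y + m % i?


Scan left to right, longest-match per lexeme
Tokens: ID(y), OP(+), ID(m), OP(%), ID(i)


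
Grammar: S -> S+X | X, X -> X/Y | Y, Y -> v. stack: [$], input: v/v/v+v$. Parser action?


no handle on stack; shift 'v'
Action: shift


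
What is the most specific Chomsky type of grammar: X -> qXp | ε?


Single nonterminal LHS, but q^n p^n is not regular
Classification: Type 2 (Context-Free)


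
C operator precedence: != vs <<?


'<<' is shift (level 8); '!=' is equality (level 6)
Higher level binds tighter
'<<' has higher precedence than '!='


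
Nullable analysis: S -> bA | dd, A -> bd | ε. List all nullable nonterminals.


A nonterminal is nullable iff some alternative derives ε (directly, or every symbol in it is nullable)
Nullable: {A}


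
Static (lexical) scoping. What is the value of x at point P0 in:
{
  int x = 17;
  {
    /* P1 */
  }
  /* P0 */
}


x declared in the same block as P0
x = 17


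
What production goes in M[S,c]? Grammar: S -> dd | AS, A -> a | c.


For [S, c]: 'c' ∈ FIRST(AS)
Entry: S -> AS


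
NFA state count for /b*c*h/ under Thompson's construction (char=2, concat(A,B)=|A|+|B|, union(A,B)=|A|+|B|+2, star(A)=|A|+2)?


Syntax tree has 3 char leaf(s), 0 union(s), 2 star(s)
chars contribute 3×2 = 6; each union adds +2; each star adds +2
Total: 6 + 0 + 4 = 10 states


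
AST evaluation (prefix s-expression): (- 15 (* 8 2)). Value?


Evaluate inner: (* 8 2) = 16
Evaluate root: (- 15 16) = -1
Result: -1


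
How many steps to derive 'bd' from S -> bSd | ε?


Derivation: S => bSd => bd
Steps: 2


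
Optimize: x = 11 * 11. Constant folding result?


11 * 11 = 121 at compile time
Optimized: x = 121


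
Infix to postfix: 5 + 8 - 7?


Left to right (same or higher precedence on left)
Postfix: 5 8 + 7 -


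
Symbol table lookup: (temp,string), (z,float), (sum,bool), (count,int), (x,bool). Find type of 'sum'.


Lookup 'sum' → type bool


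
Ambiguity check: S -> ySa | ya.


balanced y^n…a^n: each string has a unique parse
Unambiguous


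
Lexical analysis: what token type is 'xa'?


Pattern: letter/underscore followed by alphanumerics, not a keyword
Type: IDENTIFIER


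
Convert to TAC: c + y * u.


Break into single-operator statements:
t1 = y * u
t2 = c + t1


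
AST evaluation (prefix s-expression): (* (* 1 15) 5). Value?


Evaluate inner: (* 1 15) = 15
Evaluate root: (* 15 5) = 75
Result: 75


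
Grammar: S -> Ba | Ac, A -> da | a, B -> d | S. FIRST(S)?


Per alternative of S: FIRST(Ba) = {a, d}; FIRST(Ac) = {a, d}
FIRST(S) = {a, d}


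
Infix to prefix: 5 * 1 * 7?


left-to-right (same/higher precedence on left): tree is (* (* 5 1) 7)
Prefix: * * 5 1 7


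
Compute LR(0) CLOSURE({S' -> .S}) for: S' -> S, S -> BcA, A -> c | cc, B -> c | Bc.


Start: S' -> .S
For each item with dot before a nonterminal B, add B -> .γ for every B-production
Closure: [S' -> .S, S -> .BcA, B -> .c, B -> .Bc]


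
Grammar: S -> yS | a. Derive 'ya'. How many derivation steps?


Derivation: S => yS => ya
Steps: 2


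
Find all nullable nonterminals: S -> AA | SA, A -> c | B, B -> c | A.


A nonterminal is nullable iff some alternative derives ε (directly, or every symbol in it is nullable)
Nullable: {}


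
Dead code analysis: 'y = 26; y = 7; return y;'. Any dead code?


first assignment to y is overwritten before any read
Dead: 'y = 26'


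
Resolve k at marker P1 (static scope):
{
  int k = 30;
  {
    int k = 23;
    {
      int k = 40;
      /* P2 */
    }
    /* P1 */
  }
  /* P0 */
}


k declared in the same block as P1
k = 23


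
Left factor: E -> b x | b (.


Common prefix: 'b'
Factored: E -> b E', E' -> x | (


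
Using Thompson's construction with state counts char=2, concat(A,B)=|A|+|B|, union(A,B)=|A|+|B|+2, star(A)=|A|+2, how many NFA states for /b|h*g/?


Syntax tree has 3 char leaf(s), 1 union(s), 1 star(s)
chars contribute 3×2 = 6; each union adds +2; each star adds +2
Total: 6 + 2 + 2 = 10 states


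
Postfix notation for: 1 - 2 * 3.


* has higher precedence, evaluate 2*3 first
Postfix: 1 2 3 * -


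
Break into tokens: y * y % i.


Scan left to right, longest-match per lexeme
Tokens: ID(y), OP(*), ID(y), OP(%), ID(i)


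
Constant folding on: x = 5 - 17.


5 - 17 = -12 at compile time
Optimized: x = -12


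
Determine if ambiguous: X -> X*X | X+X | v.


'v*v+v' has two parse trees (no precedence encoded between * and +)
Ambiguous


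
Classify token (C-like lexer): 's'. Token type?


Pattern: letter/underscore followed by alphanumerics, not a keyword
Type: IDENTIFIER


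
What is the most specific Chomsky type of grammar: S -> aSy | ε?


Single nonterminal LHS, but a^n y^n is not regular
Classification: Type 2 (Context-Free)


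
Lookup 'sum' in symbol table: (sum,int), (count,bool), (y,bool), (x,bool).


Lookup 'sum' → type int


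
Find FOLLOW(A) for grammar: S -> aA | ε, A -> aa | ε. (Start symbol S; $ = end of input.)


$ ∈ FOLLOW(S). For each A -> αBβ: add FIRST(β)\{ε} to FOLLOW(B); if β nullable, add FOLLOW(A).
FOLLOW(A) = {$}


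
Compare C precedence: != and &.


'!=' is equality (level 6); '&' is bitwise AND (level 5)
Higher level binds tighter
'!=' has higher precedence than '&'


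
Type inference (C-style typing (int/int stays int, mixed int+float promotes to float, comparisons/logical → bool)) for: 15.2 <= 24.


Operand types: float <= int
Rule: comparison yields bool
Result type: bool


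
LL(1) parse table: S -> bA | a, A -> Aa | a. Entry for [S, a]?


For [S, a]: 'a' ∈ FIRST(a)
Entry: S -> a


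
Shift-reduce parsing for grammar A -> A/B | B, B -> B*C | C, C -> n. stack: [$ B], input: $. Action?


lookahead ∉ {*} so B won't extend; reduce A -> B
Action: reduce (A -> B)


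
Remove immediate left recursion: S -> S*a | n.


Left-recursive alternatives: S*a; non-recursive: n
Introduce S': S -> nS', S' -> *aS' | ε


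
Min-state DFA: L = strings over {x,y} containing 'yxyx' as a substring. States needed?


KMP-style automaton: 4 progress states + 1 absorbing accept = 5
Minimal DFA: 5 states


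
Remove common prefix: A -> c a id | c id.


Common prefix: 'c'
Factored: A -> c A', A' -> a id | id


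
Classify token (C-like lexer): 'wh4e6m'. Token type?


Pattern: letter/underscore followed by alphanumerics, not a keyword
Type: IDENTIFIER


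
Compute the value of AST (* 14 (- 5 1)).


Evaluate inner: (- 5 1) = 4
Evaluate root: (* 14 4) = 56
Result: 56


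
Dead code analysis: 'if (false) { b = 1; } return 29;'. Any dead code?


condition is constant false, so the whole block is unreachable
Dead: 'if (false) { b = 1; }'


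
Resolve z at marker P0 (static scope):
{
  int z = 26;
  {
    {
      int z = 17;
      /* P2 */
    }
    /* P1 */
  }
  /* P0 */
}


z declared in the same block as P0
z = 26


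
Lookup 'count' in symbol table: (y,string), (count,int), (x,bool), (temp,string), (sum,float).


Lookup 'count' → type int


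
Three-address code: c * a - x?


Break into single-operator statements:
t1 = c * a
t2 = t1 - x


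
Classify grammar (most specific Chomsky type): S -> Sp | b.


Left-linear: every RHS is a terminal or one nonterminal followed by a terminal
Classification: Type 3 (Regular)


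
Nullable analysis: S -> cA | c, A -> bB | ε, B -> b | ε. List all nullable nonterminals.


A nonterminal is nullable iff some alternative derives ε (directly, or every symbol in it is nullable)
Nullable: {A, B}


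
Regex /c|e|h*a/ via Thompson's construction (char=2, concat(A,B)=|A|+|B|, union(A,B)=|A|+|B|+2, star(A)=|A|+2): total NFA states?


Syntax tree has 4 char leaf(s), 2 union(s), 1 star(s)
chars contribute 4×2 = 8; each union adds +2; each star adds +2
Total: 8 + 4 + 2 = 14 states


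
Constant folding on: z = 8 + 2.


8 + 2 = 10 at compile time
Optimized: z = 10


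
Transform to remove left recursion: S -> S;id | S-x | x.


Left-recursive alternatives: S;id, S-x; non-recursive: x
Introduce S': S -> xS', S' -> ;idS' | -xS' | ε


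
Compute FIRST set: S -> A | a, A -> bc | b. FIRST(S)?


Per alternative of S: FIRST(A) = {b}; FIRST(a) = {a}
FIRST(S) = {a, b}


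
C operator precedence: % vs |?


'%' is multiplicative (level 10); '|' is bitwise OR (level 3)
Higher level binds tighter
'%' has higher precedence than '|'


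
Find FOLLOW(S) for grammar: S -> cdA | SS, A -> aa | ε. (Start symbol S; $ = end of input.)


$ ∈ FOLLOW(S). For each A -> αBβ: add FIRST(β)\{ε} to FOLLOW(B); if β nullable, add FOLLOW(A).
FOLLOW(S) = {$, c}


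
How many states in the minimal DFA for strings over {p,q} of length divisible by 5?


Track length mod 5: states 0..4, accept at 0
Minimal DFA: 5 states


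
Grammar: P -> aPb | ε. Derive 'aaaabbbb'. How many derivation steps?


Derivation: P => aPb => aaPbb => aaaPbbb => aaaaPbbbb => aaaabbbb
Steps: 5


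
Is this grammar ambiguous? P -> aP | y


right-linear, alternatives start with distinct terminals 'a' vs 'y': unique leftmost derivation
Unambiguous


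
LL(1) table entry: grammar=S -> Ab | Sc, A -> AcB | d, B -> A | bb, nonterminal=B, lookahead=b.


For [B, b]: 'b' ∈ FIRST(bb)
Entry: B -> bb


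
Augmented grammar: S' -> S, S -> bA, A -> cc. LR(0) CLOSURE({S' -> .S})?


Start: S' -> .S
For each item with dot before a nonterminal B, add B -> .γ for every B-production
Closure: [S' -> .S, S -> .bA]


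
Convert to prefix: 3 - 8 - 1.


left-to-right (same/higher precedence on left): tree is (- (- 3 8) 1)
Prefix: - - 3 8 1


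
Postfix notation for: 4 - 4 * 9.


* has higher precedence, evaluate 4*9 first
Postfix: 4 4 9 * -


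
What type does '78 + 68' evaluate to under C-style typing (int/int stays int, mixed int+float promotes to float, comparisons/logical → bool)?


Operand types: int + int
Rule: mixed int/float promotes to float; int/int stays int
Result type: int


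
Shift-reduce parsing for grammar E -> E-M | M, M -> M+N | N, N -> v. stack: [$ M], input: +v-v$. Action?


shift '+' to continue M -> M+N
Action: shift


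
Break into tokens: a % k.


Scan left to right, longest-match per lexeme
Tokens: ID(a), OP(%), ID(k)


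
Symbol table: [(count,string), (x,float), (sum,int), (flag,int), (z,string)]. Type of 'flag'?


Lookup 'flag' → type int


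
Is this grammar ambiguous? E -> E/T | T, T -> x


precedence layered via separate nonterminal T: deterministic
Unambiguous


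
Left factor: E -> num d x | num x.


Common prefix: 'num'
Factored: E -> num E', E' -> d x | x


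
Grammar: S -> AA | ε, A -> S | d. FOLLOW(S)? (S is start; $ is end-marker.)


$ ∈ FOLLOW(S). For each A -> αBβ: add FIRST(β)\{ε} to FOLLOW(B); if β nullable, add FOLLOW(A).
FOLLOW(S) = {$, d}


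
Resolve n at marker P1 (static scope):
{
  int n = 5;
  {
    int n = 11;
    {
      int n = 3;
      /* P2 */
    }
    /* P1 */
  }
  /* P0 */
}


n declared in the same block as P1
n = 11


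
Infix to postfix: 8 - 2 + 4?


Left to right (same or higher precedence on left)
Postfix: 8 2 - 4 +


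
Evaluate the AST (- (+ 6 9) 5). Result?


Evaluate inner: (+ 6 9) = 15
Evaluate root: (- 15 5) = 10
Result: 10


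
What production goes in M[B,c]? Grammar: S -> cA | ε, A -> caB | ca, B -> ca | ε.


For [B, c]: 'c' ∈ FIRST(ca)
Entry: B -> ca


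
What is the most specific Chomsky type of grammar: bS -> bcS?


LHS has context (more than one symbol) and |LHS| ≤ |RHS|
Classification: Type 1 (Context-Sensitive)


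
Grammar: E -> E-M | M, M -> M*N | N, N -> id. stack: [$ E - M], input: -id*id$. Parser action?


handle 'E-M' on top; lookahead ∈ FOLLOW(E) = {-, $}
Action: reduce (E -> E-M)


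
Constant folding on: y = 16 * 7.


16 * 7 = 112 at compile time
Optimized: y = 112


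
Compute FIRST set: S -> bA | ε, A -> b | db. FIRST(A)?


Per alternative of A: FIRST(b) = {b}; FIRST(db) = {d}
FIRST(A) = {b, d}


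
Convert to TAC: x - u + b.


Break into single-operator statements:
t1 = x - u
t2 = t1 + b


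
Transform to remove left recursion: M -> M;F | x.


Left-recursive alternatives: M;F; non-recursive: x
Introduce M': M -> xM', M' -> ;FM' | ε


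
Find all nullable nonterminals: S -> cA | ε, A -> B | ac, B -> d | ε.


A nonterminal is nullable iff some alternative derives ε (directly, or every symbol in it is nullable)
Nullable: {A, B, S}


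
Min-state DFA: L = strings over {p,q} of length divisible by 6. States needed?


Track length mod 6: states 0..5, accept at 0
Minimal DFA: 6 states


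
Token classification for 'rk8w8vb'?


Pattern: letter/underscore followed by alphanumerics, not a keyword
Type: IDENTIFIER


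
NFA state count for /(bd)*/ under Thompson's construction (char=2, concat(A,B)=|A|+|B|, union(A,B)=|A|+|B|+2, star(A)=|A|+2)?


Syntax tree has 2 char leaf(s), 0 union(s), 1 star(s)
chars contribute 2×2 = 4; each union adds +2; each star adds +2
Total: 4 + 0 + 2 = 6 states


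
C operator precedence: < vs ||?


'<' is relational (level 7); '||' is logical OR (level 1)
Higher level binds tighter
'<' has higher precedence than '||'


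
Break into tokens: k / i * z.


Scan left to right, longest-match per lexeme
Tokens: ID(k), OP(/), ID(i), OP(*), ID(z)


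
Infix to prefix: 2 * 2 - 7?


left-to-right (same/higher precedence on left): tree is (- (* 2 2) 7)
Prefix: - * 2 2 7


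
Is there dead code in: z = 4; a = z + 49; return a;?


z is read by a's definition; a is returned
No dead code


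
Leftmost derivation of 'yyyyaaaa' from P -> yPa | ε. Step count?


Derivation: P => yPa => yyPaa => yyyPaaa => yyyyPaaaa => yyyyaaaa
Steps: 5


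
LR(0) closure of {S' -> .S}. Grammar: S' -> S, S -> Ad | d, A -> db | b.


Start: S' -> .S
For each item with dot before a nonterminal B, add B -> .γ for every B-production
Closure: [S' -> .S, S -> .Ad, S -> .d, A -> .db, A -> .b]


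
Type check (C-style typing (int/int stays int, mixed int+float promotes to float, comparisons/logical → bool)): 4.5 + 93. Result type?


Operand types: float + int
Rule: mixed int/float promotes to float; int/int stays int
Result type: float


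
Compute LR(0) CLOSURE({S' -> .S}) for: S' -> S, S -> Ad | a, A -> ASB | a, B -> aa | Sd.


Start: S' -> .S
For each item with dot before a nonterminal B, add B -> .γ for every B-production
Closure: [S' -> .S, S -> .Ad, S -> .a, A -> .ASB, A -> .a]


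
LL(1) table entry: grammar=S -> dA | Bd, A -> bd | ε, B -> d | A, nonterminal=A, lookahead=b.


For [A, b]: 'b' ∈ FIRST(bd)
Entry: A -> bd


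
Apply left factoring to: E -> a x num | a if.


Common prefix: 'a'
Factored: E -> a E', E' -> x num | if


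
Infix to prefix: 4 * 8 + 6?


left-to-right (same/higher precedence on left): tree is (+ (* 4 8) 6)
Prefix: + * 4 8 6


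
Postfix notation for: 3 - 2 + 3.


Left to right (same or higher precedence on left)
Postfix: 3 2 - 3 +


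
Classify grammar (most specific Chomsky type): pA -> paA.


LHS has context (more than one symbol) and |LHS| ≤ |RHS|
Classification: Type 1 (Context-Sensitive)


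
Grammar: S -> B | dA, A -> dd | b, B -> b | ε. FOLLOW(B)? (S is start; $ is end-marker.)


$ ∈ FOLLOW(S). For each A -> αBβ: add FIRST(β)\{ε} to FOLLOW(B); if β nullable, add FOLLOW(A).
FOLLOW(B) = {$}


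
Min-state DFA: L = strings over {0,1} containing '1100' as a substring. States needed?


KMP-style automaton: 4 progress states + 1 absorbing accept = 5
Minimal DFA: 5 states


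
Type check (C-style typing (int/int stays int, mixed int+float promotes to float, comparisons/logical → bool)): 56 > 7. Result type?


Operand types: int > int
Rule: comparison yields bool
Result type: bool


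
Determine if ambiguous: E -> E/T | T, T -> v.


precedence layered via separate nonterminal T: deterministic
Unambiguous


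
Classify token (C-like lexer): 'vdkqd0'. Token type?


Pattern: letter/underscore followed by alphanumerics, not a keyword
Type: IDENTIFIER


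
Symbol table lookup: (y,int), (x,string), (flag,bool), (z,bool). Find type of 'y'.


Lookup 'y' → type int


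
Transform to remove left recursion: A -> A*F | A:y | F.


Left-recursive alternatives: A*F, A:y; non-recursive: F
Introduce A': A -> FA', A' -> *FA' | :yA' | ε


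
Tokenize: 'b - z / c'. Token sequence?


Scan left to right, longest-match per lexeme
Tokens: ID(b), OP(-), ID(z), OP(/), ID(c)


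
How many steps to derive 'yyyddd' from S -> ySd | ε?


Derivation: S => ySd => yySdd => yyySddd => yyyddd
Steps: 4


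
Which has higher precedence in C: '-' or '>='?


'-' is additive (level 9); '>=' is relational (level 7)
Higher level binds tighter
'-' has higher precedence than '>='


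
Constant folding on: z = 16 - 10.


16 - 10 = 6 at compile time
Optimized: z = 6


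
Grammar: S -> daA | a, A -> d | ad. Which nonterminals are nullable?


A nonterminal is nullable iff some alternative derives ε (directly, or every symbol in it is nullable)
Nullable: {}


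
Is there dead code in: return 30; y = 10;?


statement follows a return and is unreachable
Dead: 'y = 10'


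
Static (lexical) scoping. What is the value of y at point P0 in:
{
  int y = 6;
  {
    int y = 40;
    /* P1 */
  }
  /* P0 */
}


y declared in the same block as P0
y = 6


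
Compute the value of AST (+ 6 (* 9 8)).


Evaluate inner: (* 9 8) = 72
Evaluate root: (+ 6 72) = 78
Result: 78


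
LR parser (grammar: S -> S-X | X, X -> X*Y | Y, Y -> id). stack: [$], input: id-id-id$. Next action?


no handle on stack; shift 'id'
Action: shift


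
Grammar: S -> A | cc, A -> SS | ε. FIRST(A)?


Per alternative of A: FIRST(SS) = {c, ε}; FIRST(ε) = {ε}
FIRST(A) = {c, ε}


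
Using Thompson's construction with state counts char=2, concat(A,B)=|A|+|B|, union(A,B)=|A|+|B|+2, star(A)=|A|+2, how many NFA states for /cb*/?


Syntax tree has 2 char leaf(s), 0 union(s), 1 star(s)
chars contribute 2×2 = 4; each union adds +2; each star adds +2
Total: 4 + 0 + 2 = 6 states
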